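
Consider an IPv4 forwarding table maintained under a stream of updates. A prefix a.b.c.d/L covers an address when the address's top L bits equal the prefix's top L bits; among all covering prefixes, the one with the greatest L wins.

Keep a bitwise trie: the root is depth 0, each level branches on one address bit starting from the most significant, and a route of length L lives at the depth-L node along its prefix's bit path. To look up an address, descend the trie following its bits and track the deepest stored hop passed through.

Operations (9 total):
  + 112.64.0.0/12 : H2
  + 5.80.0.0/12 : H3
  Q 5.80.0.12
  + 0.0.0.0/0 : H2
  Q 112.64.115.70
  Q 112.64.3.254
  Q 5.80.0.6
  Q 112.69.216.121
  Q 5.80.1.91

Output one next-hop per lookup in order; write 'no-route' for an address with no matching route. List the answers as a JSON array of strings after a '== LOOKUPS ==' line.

Trace:
  add 112.64.0.0/12 -> H2 at depth 12
  add 5.80.0.0/12 -> H3 at depth 12
  lookup 5.80.0.12: bits 000001010101 walk d0:-→d1:-→d2:-→d3:-→d4:-→d5:-→d6:-→d7:-→d8:-→d9:-→d10:-→d11:-→d12:H3 -> H3
  add 0.0.0.0/0 -> H2 at depth 0
  lookup 112.64.115.70: bits 011100000100 walk d0:H2→d1:-→d2:-→d3:-→d4:-→d5:-→d6:-→d7:-→d8:-→d9:-→d10:-→d11:-→d12:H2 -> H2
  lookup 112.64.3.254: bits 011100000100 walk d0:H2→d1:-→d2:-→d3:-→d4:-→d5:-→d6:-→d7:-→d8:-→d9:-→d10:-→d11:-→d12:H2 -> H2
  lookup 5.80.0.6: bits 000001010101 walk d0:H2→d1:-→d2:-→d3:-→d4:-→d5:-→d6:-→d7:-→d8:-→d9:-→d10:-→d11:-→d12:H3 -> H3
  lookup 112.69.216.121: bits 011100000100 walk d0:H2→d1:-→d2:-→d3:-→d4:-→d5:-→d6:-→d7:-→d8:-→d9:-→d10:-→d11:-→d12:H2 -> H2
  lookup 5.80.1.91: bits 000001010101 walk d0:H2→d1:-→d2:-→d3:-→d4:-→d5:-→d6:-→d7:-→d8:-→d9:-→d10:-→d11:-→d12:H3 -> H3

== LOOKUPS ==
["H3","H2","H2","H3","H2","H3"]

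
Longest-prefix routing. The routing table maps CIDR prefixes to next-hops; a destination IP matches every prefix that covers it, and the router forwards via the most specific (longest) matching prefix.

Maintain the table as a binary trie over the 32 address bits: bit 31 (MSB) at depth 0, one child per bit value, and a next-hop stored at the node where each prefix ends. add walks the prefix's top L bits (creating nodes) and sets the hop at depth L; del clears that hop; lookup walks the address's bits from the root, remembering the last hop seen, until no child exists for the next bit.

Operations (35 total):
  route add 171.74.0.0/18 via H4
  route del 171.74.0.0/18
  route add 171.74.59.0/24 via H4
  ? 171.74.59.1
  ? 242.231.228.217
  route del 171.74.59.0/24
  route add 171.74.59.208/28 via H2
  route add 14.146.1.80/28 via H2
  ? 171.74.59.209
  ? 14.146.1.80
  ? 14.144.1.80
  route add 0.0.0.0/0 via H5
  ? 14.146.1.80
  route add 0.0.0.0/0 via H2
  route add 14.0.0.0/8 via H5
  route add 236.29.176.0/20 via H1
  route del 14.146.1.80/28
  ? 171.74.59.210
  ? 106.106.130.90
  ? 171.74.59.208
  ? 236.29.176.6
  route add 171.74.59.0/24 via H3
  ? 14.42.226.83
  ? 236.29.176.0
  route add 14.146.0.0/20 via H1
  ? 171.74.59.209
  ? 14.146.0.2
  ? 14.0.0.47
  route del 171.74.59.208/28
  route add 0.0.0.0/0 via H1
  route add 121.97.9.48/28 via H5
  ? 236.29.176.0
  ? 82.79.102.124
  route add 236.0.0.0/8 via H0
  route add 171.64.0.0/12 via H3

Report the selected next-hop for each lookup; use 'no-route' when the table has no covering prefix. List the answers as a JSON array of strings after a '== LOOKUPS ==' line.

Apply in order:
  add 171.74.0.0/18 -> H4 at depth 18
  - 171.74.0.0/18 clear@18
  add 171.74.59.0/24 -> H4 at depth 24
  Q 171.74.59.1: descend 101010110100101000111011 ; hops seen [H4] ; pick H4
  Q 242.231.228.217: descend 1 ; hops seen [∅] ; pick no-route
  - 171.74.59.0/24 clear@24
  add 171.74.59.208/28 -> H2 at depth 28
  add 14.146.1.80/28 -> H2 at depth 28
  Q 171.74.59.209: descend 1010101101001010001110111101 ; hops seen [H2] ; pick H2
  Q 14.146.1.80: descend 0000111010010010000000010101 ; hops seen [H2] ; pick H2
  Q 14.144.1.80: descend 00001110100100 ; hops seen [∅] ; pick no-route
  add 0.0.0.0/0 -> H5 at depth 0
  Q 14.146.1.80: descend 0000111010010010000000010101 ; hops seen [H5,H2] ; pick H2
  add 0.0.0.0/0 -> H2 at depth 0
  add 14.0.0.0/8 -> H5 at depth 8
  add 236.29.176.0/20 -> H1 at depth 20
  - 14.146.1.80/28 clear@28
  Q 171.74.59.210: descend 1010101101001010001110111101 ; hops seen [H2,H2] ; pick H2
  Q 106.106.130.90: descend 0 ; hops seen [H2] ; pick H2
  Q 171.74.59.208: descend 1010101101001010001110111101 ; hops seen [H2,H2] ; pick H2
  Q 236.29.176.6: descend 11101100000111011011 ; hops seen [H2,H1] ; pick H1
  add 171.74.59.0/24 -> H3 at depth 24
  Q 14.42.226.83: descend 00001110 ; hops seen [H2,H5] ; pick H5
  Q 236.29.176.0: descend 11101100000111011011 ; hops seen [H2,H1] ; pick H1
  add 14.146.0.0/20 -> H1 at depth 20
  Q 171.74.59.209: descend 1010101101001010001110111101 ; hops seen [H2,H3,H2] ; pick H2
  Q 14.146.0.2: descend 00001110100100100000000 ; hops seen [H2,H5,H1] ; pick H1
  Q 14.0.0.47: descend 00001110 ; hops seen [H2,H5] ; pick H5
  - 171.74.59.208/28 clear@28
  add 0.0.0.0/0 -> H1 at depth 0
  add 121.97.9.48/28 -> H5 at depth 28
  Q 236.29.176.0: descend 11101100000111011011 ; hops seen [H1,H1] ; pick H1
  Q 82.79.102.124: descend 01 ; hops seen [H1] ; pick H1
  add 236.0.0.0/8 -> H0 at depth 8
  add 171.64.0.0/12 -> H3 at depth 12

== LOOKUPS ==
["H4","no-route","H2","H2","no-route","H2","H2","H2","H2","H1","H5","H1","H2","H1","H5","H1","H1"]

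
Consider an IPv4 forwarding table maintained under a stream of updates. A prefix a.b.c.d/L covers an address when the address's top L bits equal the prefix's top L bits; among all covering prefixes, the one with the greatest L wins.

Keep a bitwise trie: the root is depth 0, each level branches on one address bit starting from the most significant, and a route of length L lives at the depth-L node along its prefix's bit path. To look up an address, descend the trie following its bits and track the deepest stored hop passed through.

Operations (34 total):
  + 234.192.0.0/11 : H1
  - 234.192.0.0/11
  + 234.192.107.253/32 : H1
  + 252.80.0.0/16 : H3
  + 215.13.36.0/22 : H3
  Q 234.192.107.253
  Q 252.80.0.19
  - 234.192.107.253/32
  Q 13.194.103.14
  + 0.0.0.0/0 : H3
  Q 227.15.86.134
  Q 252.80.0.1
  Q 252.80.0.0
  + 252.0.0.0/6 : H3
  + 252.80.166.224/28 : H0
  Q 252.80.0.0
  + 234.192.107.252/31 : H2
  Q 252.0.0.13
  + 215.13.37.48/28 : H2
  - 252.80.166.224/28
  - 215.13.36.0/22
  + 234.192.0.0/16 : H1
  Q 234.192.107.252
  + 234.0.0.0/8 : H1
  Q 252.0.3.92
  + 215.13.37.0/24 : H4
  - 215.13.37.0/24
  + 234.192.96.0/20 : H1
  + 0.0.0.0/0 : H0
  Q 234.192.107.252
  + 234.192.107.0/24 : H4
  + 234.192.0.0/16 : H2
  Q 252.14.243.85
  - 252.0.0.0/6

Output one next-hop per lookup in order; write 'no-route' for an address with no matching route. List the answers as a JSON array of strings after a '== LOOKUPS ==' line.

Process each operation:
  add 234.192.0.0/11 -> H1 at depth 11
  del 234.192.0.0/11 (clear depth 11)
  add 234.192.107.253/32 -> H1 at depth 32
  add 252.80.0.0/16 -> H3 at depth 16
  add 215.13.36.0/22 -> H3 at depth 22
  lookup 234.192.107.253: bits 11101010110000000110101111111101 walk d0:-→d1:-→d2:-→d3:-→d4:-→d5:-→d6:-→d7:-→d8:-→d9:-→d10:-→d11:-→d12:-→d13:-→d14:-→d15:-→d16:-→d17:-→d18:-→d19:-→d20:-→d21:-→d22:-→d23:-→d24:-→d25:-→d26:-→d27:-→d28:-→d29:-→d30:-→d31:-→d32:H1 -> H1
  lookup 252.80.0.19: bits 1111110001010000 walk d0:-→d1:-→d2:-→d3:-→d4:-→d5:-→d6:-→d7:-→d8:-→d9:-→d10:-→d11:-→d12:-→d13:-→d14:-→d15:-→d16:H3 -> H3
  del 234.192.107.253/32 (clear depth 32)
  lookup 13.194.103.14: bits ε walk d0:- -> no-route
  add 0.0.0.0/0 -> H3 at depth 0
  lookup 227.15.86.134: bits 1110 walk d0:H3→d1:-→d2:-→d3:-→d4:- -> H3
  lookup 252.80.0.1: bits 1111110001010000 walk d0:H3→d1:-→d2:-→d3:-→d4:-→d5:-→d6:-→d7:-→d8:-→d9:-→d10:-→d11:-→d12:-→d13:-→d14:-→d15:-→d16:H3 -> H3
  lookup 252.80.0.0: bits 1111110001010000 walk d0:H3→d1:-→d2:-→d3:-→d4:-→d5:-→d6:-→d7:-→d8:-→d9:-→d10:-→d11:-→d12:-→d13:-→d14:-→d15:-→d16:H3 -> H3
  add 252.0.0.0/6 -> H3 at depth 6
  add 252.80.166.224/28 -> H0 at depth 28
  lookup 252.80.0.0: bits 1111110001010000 walk d0:H3→d1:-→d2:-→d3:-→d4:-→d5:-→d6:H3→d7:-→d8:-→d9:-→d10:-→d11:-→d12:-→d13:-→d14:-→d15:-→d16:H3 -> H3
  add 234.192.107.252/31 -> H2 at depth 31
  lookup 252.0.0.13: bits 111111000 walk d0:H3→d1:-→d2:-→d3:-→d4:-→d5:-→d6:H3→d7:-→d8:-→d9:- -> H3
  add 215.13.37.48/28 -> H2 at depth 28
  del 252.80.166.224/28 (clear depth 28)
  del 215.13.36.0/22 (clear depth 22)
  add 234.192.0.0/16 -> H1 at depth 16
  lookup 234.192.107.252: bits 1110101011000000011010111111110 walk d0:H3→d1:-→d2:-→d3:-→d4:-→d5:-→d6:-→d7:-→d8:-→d9:-→d10:-→d11:-→d12:-→d13:-→d14:-→d15:-→d16:H1→d17:-→d18:-→d19:-→d20:-→d21:-→d22:-→d23:-→d24:-→d25:-→d26:-→d27:-→d28:-→d29:-→d30:-→d31:H2 -> H2
  add 234.0.0.0/8 -> H1 at depth 8
  lookup 252.0.3.92: bits 111111000 walk d0:H3→d1:-→d2:-→d3:-→d4:-→d5:-→d6:H3→d7:-→d8:-→d9:- -> H3
  add 215.13.37.0/24 -> H4 at depth 24
  del 215.13.37.0/24 (clear depth 24)
  add 234.192.96.0/20 -> H1 at depth 20
  add 0.0.0.0/0 -> H0 at depth 0
  lookup 234.192.107.252: bits 1110101011000000011010111111110 walk d0:H0→d1:-→d2:-→d3:-→d4:-→d5:-→d6:-→d7:-→d8:H1→d9:-→d10:-→d11:-→d12:-→d13:-→d14:-→d15:-→d16:H1→d17:-→d18:-→d19:-→d20:H1→d21:-→d22:-→d23:-→d24:-→d25:-→d26:-→d27:-→d28:-→d29:-→d30:-→d31:H2 -> H2
  add 234.192.107.0/24 -> H4 at depth 24
  add 234.192.0.0/16 -> H2 at depth 16
  lookup 252.14.243.85: bits 111111000 walk d0:H0→d1:-→d2:-→d3:-→d4:-→d5:-→d6:H3→d7:-→d8:-→d9:- -> H3
  del 252.0.0.0/6 (clear depth 6)

== LOOKUPS ==
["H1","H3","no-route","H3","H3","H3","H3","H3","H2","H3","H2","H3"]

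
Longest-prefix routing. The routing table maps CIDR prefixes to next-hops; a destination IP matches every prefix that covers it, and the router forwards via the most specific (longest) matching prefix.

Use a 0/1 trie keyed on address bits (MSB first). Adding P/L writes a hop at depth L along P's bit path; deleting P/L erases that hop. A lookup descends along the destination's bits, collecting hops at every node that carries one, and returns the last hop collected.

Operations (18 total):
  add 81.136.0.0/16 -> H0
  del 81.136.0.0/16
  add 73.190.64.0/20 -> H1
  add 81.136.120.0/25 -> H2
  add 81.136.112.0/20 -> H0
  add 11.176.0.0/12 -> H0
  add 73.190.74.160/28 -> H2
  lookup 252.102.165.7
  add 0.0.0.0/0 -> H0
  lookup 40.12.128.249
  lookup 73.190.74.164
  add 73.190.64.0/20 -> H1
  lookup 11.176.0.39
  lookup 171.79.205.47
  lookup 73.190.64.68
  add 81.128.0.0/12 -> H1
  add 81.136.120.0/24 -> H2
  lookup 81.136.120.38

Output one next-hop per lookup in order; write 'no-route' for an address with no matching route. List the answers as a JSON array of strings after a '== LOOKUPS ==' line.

Apply in order:
  add 81.136.0.0/16 -> H0 at depth 16
  - 81.136.0.0/16 clear@16
  add 73.190.64.0/20 -> H1 at depth 20
  add 81.136.120.0/25 -> H2 at depth 25
  add 81.136.112.0/20 -> H0 at depth 20
  add 11.176.0.0/12 -> H0 at depth 12
  add 73.190.74.160/28 -> H2 at depth 28
  lookup 252.102.165.7: bits ε walk d0:- -> no-route
  add 0.0.0.0/0 -> H0 at depth 0
  lookup 40.12.128.249: bits 00 walk d0:H0→d1:-→d2:- -> H0
  lookup 73.190.74.164: bits 0100100110111110010010101010 walk d0:H0→d1:-→d2:-→d3:-→d4:-→d5:-→d6:-→d7:-→d8:-→d9:-→d10:-→d11:-→d12:-→d13:-→d14:-→d15:-→d16:-→d17:-→d18:-→d19:-→d20:H1→d21:-→d22:-→d23:-→d24:-→d25:-→d26:-→d27:-→d28:H2 -> H2
  add 73.190.64.0/20 -> H1 at depth 20
  lookup 11.176.0.39: bits 000010111011 walk d0:H0→d1:-→d2:-→d3:-→d4:-→d5:-→d6:-→d7:-→d8:-→d9:-→d10:-→d11:-→d12:H0 -> H0
  lookup 171.79.205.47: bits ε walk d0:H0 -> H0
  lookup 73.190.64.68: bits 01001001101111100100 walk d0:H0→d1:-→d2:-→d3:-→d4:-→d5:-→d6:-→d7:-→d8:-→d9:-→d10:-→d11:-→d12:-→d13:-→d14:-→d15:-→d16:-→d17:-→d18:-→d19:-→d20:H1 -> H1
  add 81.128.0.0/12 -> H1 at depth 12
  add 81.136.120.0/24 -> H2 at depth 24
  lookup 81.136.120.38: bits 0101000110001000011110000 walk d0:H0→d1:-→d2:-→d3:-→d4:-→d5:-→d6:-→d7:-→d8:-→d9:-→d10:-→d11:-→d12:H1→d13:-→d14:-→d15:-→d16:-→d17:-→d18:-→d19:-→d20:H0→d21:-→d22:-→d23:-→d24:H2→d25:H2 -> H2

== LOOKUPS ==
["no-route","H0","H2","H0","H0","H1","H2"]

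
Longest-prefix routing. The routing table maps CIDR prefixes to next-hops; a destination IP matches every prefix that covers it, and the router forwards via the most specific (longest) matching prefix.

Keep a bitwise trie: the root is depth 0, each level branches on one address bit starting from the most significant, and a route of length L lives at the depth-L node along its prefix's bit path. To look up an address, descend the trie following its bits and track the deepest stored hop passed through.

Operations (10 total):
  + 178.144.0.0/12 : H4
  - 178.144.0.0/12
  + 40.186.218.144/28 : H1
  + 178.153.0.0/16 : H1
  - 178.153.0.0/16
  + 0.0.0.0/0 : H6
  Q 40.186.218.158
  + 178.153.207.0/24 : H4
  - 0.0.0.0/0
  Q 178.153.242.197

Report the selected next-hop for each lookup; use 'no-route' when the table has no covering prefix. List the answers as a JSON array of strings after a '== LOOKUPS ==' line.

Process each operation:
  add 178.144.0.0/12 -> H4 at depth 12
  del 178.144.0.0/12 (clear depth 12)
  add 40.186.218.144/28 -> H1 at depth 28
  add 178.153.0.0/16 -> H1 at depth 16
  del 178.153.0.0/16 (clear depth 16)
  add 0.0.0.0/0 -> H6 at depth 0
  Q 40.186.218.158: descend 0010100010111010110110101001 ; hops seen [H6,H1] ; pick H1
  add 178.153.207.0/24 -> H4 at depth 24
  del 0.0.0.0/0 (clear depth 0)
  Q 178.153.242.197: descend 101100101001100111 ; hops seen [∅] ; pick no-route

== LOOKUPS ==
["H1","no-route"]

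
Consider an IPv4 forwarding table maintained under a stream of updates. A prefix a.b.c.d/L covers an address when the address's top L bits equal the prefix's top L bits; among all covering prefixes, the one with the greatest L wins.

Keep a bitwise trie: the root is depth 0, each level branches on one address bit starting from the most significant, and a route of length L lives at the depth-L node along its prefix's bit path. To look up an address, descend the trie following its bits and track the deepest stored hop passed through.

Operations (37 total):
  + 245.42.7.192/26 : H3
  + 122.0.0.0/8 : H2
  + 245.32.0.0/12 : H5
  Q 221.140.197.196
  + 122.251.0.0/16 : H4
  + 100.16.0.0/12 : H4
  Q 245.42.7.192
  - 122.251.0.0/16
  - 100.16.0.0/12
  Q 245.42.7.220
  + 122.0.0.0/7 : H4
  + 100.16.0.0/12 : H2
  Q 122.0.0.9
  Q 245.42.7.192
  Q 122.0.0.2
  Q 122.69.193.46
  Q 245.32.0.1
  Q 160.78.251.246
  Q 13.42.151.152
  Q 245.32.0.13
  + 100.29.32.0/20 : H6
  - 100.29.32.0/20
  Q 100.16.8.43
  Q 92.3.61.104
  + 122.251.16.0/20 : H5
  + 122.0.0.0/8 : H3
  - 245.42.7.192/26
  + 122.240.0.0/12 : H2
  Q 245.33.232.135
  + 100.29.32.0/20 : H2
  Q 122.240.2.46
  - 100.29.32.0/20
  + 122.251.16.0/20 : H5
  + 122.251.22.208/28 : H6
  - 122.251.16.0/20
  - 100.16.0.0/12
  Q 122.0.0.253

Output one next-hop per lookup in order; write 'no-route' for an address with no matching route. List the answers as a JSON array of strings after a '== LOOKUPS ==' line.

Trace:
  + 245.42.7.192/26 (H3) depth=26
  + 122.0.0.0/8 (H2) depth=8
  + 245.32.0.0/12 (H5) depth=12
  lookup 221.140.197.196: bits 11 walk d0:-→d1:-→d2:- -> no-route
  + 122.251.0.0/16 (H4) depth=16
  + 100.16.0.0/12 (H4) depth=12
  lookup 245.42.7.192: bits 11110101001010100000011111 walk d0:-→d1:-→d2:-→d3:-→d4:-→d5:-→d6:-→d7:-→d8:-→d9:-→d10:-→d11:-→d12:H5→d13:-→d14:-→d15:-→d16:-→d17:-→d18:-→d19:-→d20:-→d21:-→d22:-→d23:-→d24:-→d25:-→d26:H3 -> H3
  - 122.251.0.0/16 clear@16
  - 100.16.0.0/12 clear@12
  lookup 245.42.7.220: bits 11110101001010100000011111 walk d0:-→d1:-→d2:-→d3:-→d4:-→d5:-→d6:-→d7:-→d8:-→d9:-→d10:-→d11:-→d12:H5→d13:-→d14:-→d15:-→d16:-→d17:-→d18:-→d19:-→d20:-→d21:-→d22:-→d23:-→d24:-→d25:-→d26:H3 -> H3
  + 122.0.0.0/7 (H4) depth=7
  + 100.16.0.0/12 (H2) depth=12
  lookup 122.0.0.9: bits 01111010 walk d0:-→d1:-→d2:-→d3:-→d4:-→d5:-→d6:-→d7:H4→d8:H2 -> H2
  lookup 245.42.7.192: bits 11110101001010100000011111 walk d0:-→d1:-→d2:-→d3:-→d4:-→d5:-→d6:-→d7:-→d8:-→d9:-→d10:-→d11:-→d12:H5→d13:-→d14:-→d15:-→d16:-→d17:-→d18:-→d19:-→d20:-→d21:-→d22:-→d23:-→d24:-→d25:-→d26:H3 -> H3
  lookup 122.0.0.2: bits 01111010 walk d0:-→d1:-→d2:-→d3:-→d4:-→d5:-→d6:-→d7:H4→d8:H2 -> H2
  lookup 122.69.193.46: bits 01111010 walk d0:-→d1:-→d2:-→d3:-→d4:-→d5:-→d6:-→d7:H4→d8:H2 -> H2
  lookup 245.32.0.1: bits 111101010010 walk d0:-→d1:-→d2:-→d3:-→d4:-→d5:-→d6:-→d7:-→d8:-→d9:-→d10:-→d11:-→d12:H5 -> H5
  lookup 160.78.251.246: bits 1 walk d0:-→d1:- -> no-route
  lookup 13.42.151.152: bits 0 walk d0:-→d1:- -> no-route
  lookup 245.32.0.13: bits 111101010010 walk d0:-→d1:-→d2:-→d3:-→d4:-→d5:-→d6:-→d7:-→d8:-→d9:-→d10:-→d11:-→d12:H5 -> H5
  + 100.29.32.0/20 (H6) depth=20
  - 100.29.32.0/20 clear@20
  lookup 100.16.8.43: bits 011001000001 walk d0:-→d1:-→d2:-→d3:-→d4:-→d5:-→d6:-→d7:-→d8:-→d9:-→d10:-→d11:-→d12:H2 -> H2
  lookup 92.3.61.104: bits 01 walk d0:-→d1:-→d2:- -> no-route
  + 122.251.16.0/20 (H5) depth=20
  + 122.0.0.0/8 (H3) depth=8
  - 245.42.7.192/26 clear@26
  + 122.240.0.0/12 (H2) depth=12
  lookup 245.33.232.135: bits 111101010010 walk d0:-→d1:-→d2:-→d3:-→d4:-→d5:-→d6:-→d7:-→d8:-→d9:-→d10:-→d11:-→d12:H5 -> H5
  + 100.29.32.0/20 (H2) depth=20
  lookup 122.240.2.46: bits 011110101111 walk d0:-→d1:-→d2:-→d3:-→d4:-→d5:-→d6:-→d7:H4→d8:H3→d9:-→d10:-→d11:-→d12:H2 -> H2
  - 100.29.32.0/20 clear@20
  + 122.251.16.0/20 (H5) depth=20
  + 122.251.22.208/28 (H6) depth=28
  - 122.251.16.0/20 clear@20
  - 100.16.0.0/12 clear@12
  lookup 122.0.0.253: bits 01111010 walk d0:-→d1:-→d2:-→d3:-→d4:-→d5:-→d6:-→d7:H4→d8:H3 -> H3

== LOOKUPS ==
["no-route","H3","H3","H2","H3","H2","H2","H5","no-route","no-route","H5","H2","no-route","H5","H2","H3"]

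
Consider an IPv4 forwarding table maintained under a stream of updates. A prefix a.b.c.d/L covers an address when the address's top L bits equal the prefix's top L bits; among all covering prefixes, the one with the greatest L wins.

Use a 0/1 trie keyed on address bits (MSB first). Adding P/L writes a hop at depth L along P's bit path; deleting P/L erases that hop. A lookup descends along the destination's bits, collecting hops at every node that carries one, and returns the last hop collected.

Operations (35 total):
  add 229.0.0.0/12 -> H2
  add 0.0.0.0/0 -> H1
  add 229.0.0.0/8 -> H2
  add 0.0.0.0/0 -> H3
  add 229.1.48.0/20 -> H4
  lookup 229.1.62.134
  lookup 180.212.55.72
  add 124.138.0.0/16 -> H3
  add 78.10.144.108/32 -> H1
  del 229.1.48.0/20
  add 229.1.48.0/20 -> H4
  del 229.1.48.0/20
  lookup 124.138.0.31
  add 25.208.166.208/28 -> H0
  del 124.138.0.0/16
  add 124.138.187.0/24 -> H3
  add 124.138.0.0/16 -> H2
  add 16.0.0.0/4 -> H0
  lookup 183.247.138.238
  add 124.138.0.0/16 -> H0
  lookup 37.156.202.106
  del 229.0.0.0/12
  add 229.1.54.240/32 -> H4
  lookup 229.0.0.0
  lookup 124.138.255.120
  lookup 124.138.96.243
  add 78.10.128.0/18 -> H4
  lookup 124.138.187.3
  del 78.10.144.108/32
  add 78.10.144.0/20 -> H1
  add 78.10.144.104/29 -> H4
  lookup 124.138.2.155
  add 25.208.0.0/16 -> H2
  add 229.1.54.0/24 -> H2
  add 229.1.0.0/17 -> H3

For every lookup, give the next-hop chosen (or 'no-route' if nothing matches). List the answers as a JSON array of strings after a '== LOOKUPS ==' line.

Process each operation:
  add 229.0.0.0/12 -> H2 at depth 12
  add 0.0.0.0/0 -> H1 at depth 0
  add 229.0.0.0/8 -> H2 at depth 8
  add 0.0.0.0/0 -> H3 at depth 0
  add 229.1.48.0/20 -> H4 at depth 20
  lookup 229.1.62.134: bits 11100101000000010011 walk d0:H3→d1:-→d2:-→d3:-→d4:-→d5:-→d6:-→d7:-→d8:H2→d9:-→d10:-→d11:-→d12:H2→d13:-→d14:-→d15:-→d16:-→d17:-→d18:-→d19:-→d20:H4 -> H4
  lookup 180.212.55.72: bits 1 walk d0:H3→d1:- -> H3
  add 124.138.0.0/16 -> H3 at depth 16
  add 78.10.144.108/32 -> H1 at depth 32
  - 229.1.48.0/20 clear@20
  add 229.1.48.0/20 -> H4 at depth 20
  - 229.1.48.0/20 clear@20
  lookup 124.138.0.31: bits 0111110010001010 walk d0:H3→d1:-→d2:-→d3:-→d4:-→d5:-→d6:-→d7:-→d8:-→d9:-→d10:-→d11:-→d12:-→d13:-→d14:-→d15:-→d16:H3 -> H3
  add 25.208.166.208/28 -> H0 at depth 28
  - 124.138.0.0/16 clear@16
  add 124.138.187.0/24 -> H3 at depth 24
  add 124.138.0.0/16 -> H2 at depth 16
  add 16.0.0.0/4 -> H0 at depth 4
  lookup 183.247.138.238: bits 1 walk d0:H3→d1:- -> H3
  add 124.138.0.0/16 -> H0 at depth 16
  lookup 37.156.202.106: bits 00 walk d0:H3→d1:-→d2:- -> H3
  - 229.0.0.0/12 clear@12
  add 229.1.54.240/32 -> H4 at depth 32
  lookup 229.0.0.0: bits 111001010000000 walk d0:H3→d1:-→d2:-→d3:-→d4:-→d5:-→d6:-→d7:-→d8:H2→d9:-→d10:-→d11:-→d12:-→d13:-→d14:-→d15:- -> H2
  lookup 124.138.255.120: bits 01111100100010101 walk d0:H3→d1:-→d2:-→d3:-→d4:-→d5:-→d6:-→d7:-→d8:-→d9:-→d10:-→d11:-→d12:-→d13:-→d14:-→d15:-→d16:H0→d17:- -> H0
  lookup 124.138.96.243: bits 0111110010001010 walk d0:H3→d1:-→d2:-→d3:-→d4:-→d5:-→d6:-→d7:-→d8:-→d9:-→d10:-→d11:-→d12:-→d13:-→d14:-→d15:-→d16:H0 -> H0
  add 78.10.128.0/18 -> H4 at depth 18
  lookup 124.138.187.3: bits 011111001000101010111011 walk d0:H3→d1:-→d2:-→d3:-→d4:-→d5:-→d6:-→d7:-→d8:-→d9:-→d10:-→d11:-→d12:-→d13:-→d14:-→d15:-→d16:H0→d17:-→d18:-→d19:-→d20:-→d21:-→d22:-→d23:-→d24:H3 -> H3
  - 78.10.144.108/32 clear@32
  add 78.10.144.0/20 -> H1 at depth 20
  add 78.10.144.104/29 -> H4 at depth 29
  lookup 124.138.2.155: bits 0111110010001010 walk d0:H3→d1:-→d2:-→d3:-→d4:-→d5:-→d6:-→d7:-→d8:-→d9:-→d10:-→d11:-→d12:-→d13:-→d14:-→d15:-→d16:H0 -> H0
  add 25.208.0.0/16 -> H2 at depth 16
  add 229.1.54.0/24 -> H2 at depth 24
  add 229.1.0.0/17 -> H3 at depth 17

== LOOKUPS ==
["H4","H3","H3","H3","H3","H2","H0","H0","H3","H0"]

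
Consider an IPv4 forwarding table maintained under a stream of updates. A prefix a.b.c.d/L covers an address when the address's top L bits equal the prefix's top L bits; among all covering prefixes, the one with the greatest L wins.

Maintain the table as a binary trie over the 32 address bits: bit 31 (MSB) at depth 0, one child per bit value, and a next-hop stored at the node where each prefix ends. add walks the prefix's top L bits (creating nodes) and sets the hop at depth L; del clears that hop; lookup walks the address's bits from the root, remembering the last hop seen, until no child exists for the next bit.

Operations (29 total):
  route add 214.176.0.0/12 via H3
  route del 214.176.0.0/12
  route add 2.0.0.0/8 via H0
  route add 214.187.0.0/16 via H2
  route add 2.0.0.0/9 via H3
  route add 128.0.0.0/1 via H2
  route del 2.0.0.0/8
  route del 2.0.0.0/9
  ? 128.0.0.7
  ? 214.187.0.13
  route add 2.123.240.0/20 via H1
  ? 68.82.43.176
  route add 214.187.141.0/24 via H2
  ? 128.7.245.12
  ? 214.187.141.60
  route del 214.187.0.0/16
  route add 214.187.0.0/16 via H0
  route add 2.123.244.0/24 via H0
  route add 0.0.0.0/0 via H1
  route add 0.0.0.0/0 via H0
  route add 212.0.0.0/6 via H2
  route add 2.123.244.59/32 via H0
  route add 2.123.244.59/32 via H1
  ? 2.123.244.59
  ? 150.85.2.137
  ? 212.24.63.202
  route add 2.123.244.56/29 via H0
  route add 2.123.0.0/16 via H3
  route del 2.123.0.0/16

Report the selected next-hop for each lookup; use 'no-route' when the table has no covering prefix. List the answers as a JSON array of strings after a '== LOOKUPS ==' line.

Process each operation:
  add 214.176.0.0/12 -> H3 at depth 12
  - 214.176.0.0/12 clear@12
  add 2.0.0.0/8 -> H0 at depth 8
  add 214.187.0.0/16 -> H2 at depth 16
  add 2.0.0.0/9 -> H3 at depth 9
  add 128.0.0.0/1 -> H2 at depth 1
  - 2.0.0.0/8 clear@8
  - 2.0.0.0/9 clear@9
  ? 128.0.0.7  path d0:-→d1:H2  best=H2
  ? 214.187.0.13  path d0:-→d1:H2→d2:-→d3:-→d4:-→d5:-→d6:-→d7:-→d8:-→d9:-→d10:-→d11:-→d12:-→d13:-→d14:-→d15:-→d16:H2  best=H2
  add 2.123.240.0/20 -> H1 at depth 20
  ? 68.82.43.176  path d0:-→d1:-  best=no-route
  add 214.187.141.0/24 -> H2 at depth 24
  ? 128.7.245.12  path d0:-→d1:H2  best=H2
  ? 214.187.141.60  path d0:-→d1:H2→d2:-→d3:-→d4:-→d5:-→d6:-→d7:-→d8:-→d9:-→d10:-→d11:-→d12:-→d13:-→d14:-→d15:-→d16:H2→d17:-→d18:-→d19:-→d20:-→d21:-→d22:-→d23:-→d24:H2  best=H2
  - 214.187.0.0/16 clear@16
  add 214.187.0.0/16 -> H0 at depth 16
  add 2.123.244.0/24 -> H0 at depth 24
  add 0.0.0.0/0 -> H1 at depth 0
  add 0.0.0.0/0 -> H0 at depth 0
  add 212.0.0.0/6 -> H2 at depth 6
  add 2.123.244.59/32 -> H0 at depth 32
  add 2.123.244.59/32 -> H1 at depth 32
  ? 2.123.244.59  path d0:H0→d1:-→d2:-→d3:-→d4:-→d5:-→d6:-→d7:-→d8:-→d9:-→d10:-→d11:-→d12:-→d13:-→d14:-→d15:-→d16:-→d17:-→d18:-→d19:-→d20:H1→d21:-→d22:-→d23:-→d24:H0→d25:-→d26:-→d27:-→d28:-→d29:-→d30:-→d31:-→d32:H1  best=H1
  ? 150.85.2.137  path d0:H0→d1:H2  best=H2
  ? 212.24.63.202  path d0:H0→d1:H2→d2:-→d3:-→d4:-→d5:-→d6:H2  best=H2
  add 2.123.244.56/29 -> H0 at depth 29
  add 2.123.0.0/16 -> H3 at depth 16
  - 2.123.0.0/16 clear@16

== LOOKUPS ==
["H2","H2","no-route","H2","H2","H1","H2","H2"]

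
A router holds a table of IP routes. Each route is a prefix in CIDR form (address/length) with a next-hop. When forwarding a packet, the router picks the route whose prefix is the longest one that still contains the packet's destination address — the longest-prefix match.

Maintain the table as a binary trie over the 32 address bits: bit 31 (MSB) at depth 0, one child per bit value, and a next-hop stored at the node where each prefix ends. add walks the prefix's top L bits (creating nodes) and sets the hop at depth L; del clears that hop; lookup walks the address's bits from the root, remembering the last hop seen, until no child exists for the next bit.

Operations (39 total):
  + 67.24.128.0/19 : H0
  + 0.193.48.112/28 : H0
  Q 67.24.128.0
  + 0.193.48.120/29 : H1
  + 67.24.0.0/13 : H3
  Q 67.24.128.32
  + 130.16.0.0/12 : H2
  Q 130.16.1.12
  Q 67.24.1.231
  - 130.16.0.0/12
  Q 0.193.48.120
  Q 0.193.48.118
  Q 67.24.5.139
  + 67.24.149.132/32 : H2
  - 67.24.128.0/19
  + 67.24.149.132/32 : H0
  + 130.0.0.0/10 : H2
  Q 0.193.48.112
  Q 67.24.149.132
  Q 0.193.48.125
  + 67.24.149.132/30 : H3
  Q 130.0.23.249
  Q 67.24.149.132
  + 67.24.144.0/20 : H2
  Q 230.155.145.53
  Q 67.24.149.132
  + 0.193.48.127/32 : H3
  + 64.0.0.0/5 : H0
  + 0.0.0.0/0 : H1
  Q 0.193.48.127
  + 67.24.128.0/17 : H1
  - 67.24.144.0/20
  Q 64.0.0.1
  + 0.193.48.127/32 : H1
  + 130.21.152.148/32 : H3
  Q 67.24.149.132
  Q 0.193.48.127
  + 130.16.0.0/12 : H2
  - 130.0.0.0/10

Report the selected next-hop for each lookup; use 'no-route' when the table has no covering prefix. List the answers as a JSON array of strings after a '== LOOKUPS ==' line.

Apply in order:
  add 67.24.128.0/19 -> H0 at depth 19
  add 0.193.48.112/28 -> H0 at depth 28
  lookup 67.24.128.0: bits 0100001100011000100 walk d0:-→d1:-→d2:-→d3:-→d4:-→d5:-→d6:-→d7:-→d8:-→d9:-→d10:-→d11:-→d12:-→d13:-→d14:-→d15:-→d16:-→d17:-→d18:-→d19:H0 -> H0
  add 0.193.48.120/29 -> H1 at depth 29
  add 67.24.0.0/13 -> H3 at depth 13
  lookup 67.24.128.32: bits 0100001100011000100 walk d0:-→d1:-→d2:-→d3:-→d4:-→d5:-→d6:-→d7:-→d8:-→d9:-→d10:-→d11:-→d12:-→d13:H3→d14:-→d15:-→d16:-→d17:-→d18:-→d19:H0 -> H0
  add 130.16.0.0/12 -> H2 at depth 12
  lookup 130.16.1.12: bits 100000100001 walk d0:-→d1:-→d2:-→d3:-→d4:-→d5:-→d6:-→d7:-→d8:-→d9:-→d10:-→d11:-→d12:H2 -> H2
  lookup 67.24.1.231: bits 0100001100011000 walk d0:-→d1:-→d2:-→d3:-→d4:-→d5:-→d6:-→d7:-→d8:-→d9:-→d10:-→d11:-→d12:-→d13:H3→d14:-→d15:-→d16:- -> H3
  del 130.16.0.0/12 (clear depth 12)
  lookup 0.193.48.120: bits 00000000110000010011000001111 walk d0:-→d1:-→d2:-→d3:-→d4:-→d5:-→d6:-→d7:-→d8:-→d9:-→d10:-→d11:-→d12:-→d13:-→d14:-→d15:-→d16:-→d17:-→d18:-→d19:-→d20:-→d21:-→d22:-→d23:-→d24:-→d25:-→d26:-→d27:-→d28:H0→d29:H1 -> H1
  lookup 0.193.48.118: bits 0000000011000001001100000111 walk d0:-→d1:-→d2:-→d3:-→d4:-→d5:-→d6:-→d7:-→d8:-→d9:-→d10:-→d11:-→d12:-→d13:-→d14:-→d15:-→d16:-→d17:-→d18:-→d19:-→d20:-→d21:-→d22:-→d23:-→d24:-→d25:-→d26:-→d27:-→d28:H0 -> H0
  lookup 67.24.5.139: bits 0100001100011000 walk d0:-→d1:-→d2:-→d3:-→d4:-→d5:-→d6:-→d7:-→d8:-→d9:-→d10:-→d11:-→d12:-→d13:H3→d14:-→d15:-→d16:- -> H3
  add 67.24.149.132/32 -> H2 at depth 32
  del 67.24.128.0/19 (clear depth 19)
  add 67.24.149.132/32 -> H0 at depth 32
  add 130.0.0.0/10 -> H2 at depth 10
  lookup 0.193.48.112: bits 0000000011000001001100000111 walk d0:-→d1:-→d2:-→d3:-→d4:-→d5:-→d6:-→d7:-→d8:-→d9:-→d10:-→d11:-→d12:-→d13:-→d14:-→d15:-→d16:-→d17:-→d18:-→d19:-→d20:-→d21:-→d22:-→d23:-→d24:-→d25:-→d26:-→d27:-→d28:H0 -> H0
  lookup 67.24.149.132: bits 01000011000110001001010110000100 walk d0:-→d1:-→d2:-→d3:-→d4:-→d5:-→d6:-→d7:-→d8:-→d9:-→d10:-→d11:-→d12:-→d13:H3→d14:-→d15:-→d16:-→d17:-→d18:-→d19:-→d20:-→d21:-→d22:-→d23:-→d24:-→d25:-→d26:-→d27:-→d28:-→d29:-→d30:-→d31:-→d32:H0 -> H0
  lookup 0.193.48.125: bits 00000000110000010011000001111 walk d0:-→d1:-→d2:-→d3:-→d4:-→d5:-→d6:-→d7:-→d8:-→d9:-→d10:-→d11:-→d12:-→d13:-→d14:-→d15:-→d16:-→d17:-→d18:-→d19:-→d20:-→d21:-→d22:-→d23:-→d24:-→d25:-→d26:-→d27:-→d28:H0→d29:H1 -> H1
  add 67.24.149.132/30 -> H3 at depth 30
  lookup 130.0.23.249: bits 10000010000 walk d0:-→d1:-→d2:-→d3:-→d4:-→d5:-→d6:-→d7:-→d8:-→d9:-→d10:H2→d11:- -> H2
  lookup 67.24.149.132: bits 01000011000110001001010110000100 walk d0:-→d1:-→d2:-→d3:-→d4:-→d5:-→d6:-→d7:-→d8:-→d9:-→d10:-→d11:-→d12:-→d13:H3→d14:-→d15:-→d16:-→d17:-→d18:-→d19:-→d20:-→d21:-→d22:-→d23:-→d24:-→d25:-→d26:-→d27:-→d28:-→d29:-→d30:H3→d31:-→d32:H0 -> H0
  add 67.24.144.0/20 -> H2 at depth 20
  lookup 230.155.145.53: bits 1 walk d0:-→d1:- -> no-route
  lookup 67.24.149.132: bits 01000011000110001001010110000100 walk d0:-→d1:-→d2:-→d3:-→d4:-→d5:-→d6:-→d7:-→d8:-→d9:-→d10:-→d11:-→d12:-→d13:H3→d14:-→d15:-→d16:-→d17:-→d18:-→d19:-→d20:H2→d21:-→d22:-→d23:-→d24:-→d25:-→d26:-→d27:-→d28:-→d29:-→d30:H3→d31:-→d32:H0 -> H0
  add 0.193.48.127/32 -> H3 at depth 32
  add 64.0.0.0/5 -> H0 at depth 5
  add 0.0.0.0/0 -> H1 at depth 0
  lookup 0.193.48.127: bits 00000000110000010011000001111111 walk d0:H1→d1:-→d2:-→d3:-→d4:-→d5:-→d6:-→d7:-→d8:-→d9:-→d10:-→d11:-→d12:-→d13:-→d14:-→d15:-→d16:-→d17:-→d18:-→d19:-→d20:-→d21:-→d22:-→d23:-→d24:-→d25:-→d26:-→d27:-→d28:H0→d29:H1→d30:-→d31:-→d32:H3 -> H3
  add 67.24.128.0/17 -> H1 at depth 17
  del 67.24.144.0/20 (clear depth 20)
  lookup 64.0.0.1: bits 010000 walk d0:H1→d1:-→d2:-→d3:-→d4:-→d5:H0→d6:- -> H0
  add 0.193.48.127/32 -> H1 at depth 32
  add 130.21.152.148/32 -> H3 at depth 32
  lookup 67.24.149.132: bits 01000011000110001001010110000100 walk d0:H1→d1:-→d2:-→d3:-→d4:-→d5:H0→d6:-→d7:-→d8:-→d9:-→d10:-→d11:-→d12:-→d13:H3→d14:-→d15:-→d16:-→d17:H1→d18:-→d19:-→d20:-→d21:-→d22:-→d23:-→d24:-→d25:-→d26:-→d27:-→d28:-→d29:-→d30:H3→d31:-→d32:H0 -> H0
  lookup 0.193.48.127: bits 00000000110000010011000001111111 walk d0:H1→d1:-→d2:-→d3:-→d4:-→d5:-→d6:-→d7:-→d8:-→d9:-→d10:-→d11:-→d12:-→d13:-→d14:-→d15:-→d16:-→d17:-→d18:-→d19:-→d20:-→d21:-→d22:-→d23:-→d24:-→d25:-→d26:-→d27:-→d28:H0→d29:H1→d30:-→d31:-→d32:H1 -> H1
  add 130.16.0.0/12 -> H2 at depth 12
  del 130.0.0.0/10 (clear depth 10)

== LOOKUPS ==
["H0","H0","H2","H3","H1","H0","H3","H0","H0","H1","H2","H0","no-route","H0","H3","H0","H0","H1"]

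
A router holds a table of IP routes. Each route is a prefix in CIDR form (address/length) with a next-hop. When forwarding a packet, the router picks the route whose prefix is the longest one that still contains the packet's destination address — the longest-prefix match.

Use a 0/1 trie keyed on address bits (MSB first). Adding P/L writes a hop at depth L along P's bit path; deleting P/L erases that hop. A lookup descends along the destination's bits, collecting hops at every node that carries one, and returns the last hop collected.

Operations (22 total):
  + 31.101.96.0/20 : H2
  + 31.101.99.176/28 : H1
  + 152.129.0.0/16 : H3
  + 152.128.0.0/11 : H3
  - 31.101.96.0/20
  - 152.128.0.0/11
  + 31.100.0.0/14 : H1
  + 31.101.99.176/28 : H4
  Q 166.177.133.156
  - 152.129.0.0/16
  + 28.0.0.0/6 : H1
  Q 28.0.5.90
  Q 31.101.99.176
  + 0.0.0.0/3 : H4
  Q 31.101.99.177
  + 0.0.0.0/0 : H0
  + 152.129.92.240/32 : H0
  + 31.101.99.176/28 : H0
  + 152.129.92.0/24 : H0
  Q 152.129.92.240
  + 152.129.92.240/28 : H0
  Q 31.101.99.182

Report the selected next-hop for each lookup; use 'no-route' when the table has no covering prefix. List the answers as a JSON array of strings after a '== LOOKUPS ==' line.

Apply in order:
  add 31.101.96.0/20 -> H2 at depth 20
  add 31.101.99.176/28 -> H1 at depth 28
  add 152.129.0.0/16 -> H3 at depth 16
  add 152.128.0.0/11 -> H3 at depth 11
  - 31.101.96.0/20 clear@20
  - 152.128.0.0/11 clear@11
  add 31.100.0.0/14 -> H1 at depth 14
  add 31.101.99.176/28 -> H4 at depth 28
  ? 166.177.133.156  path d0:-→d1:-→d2:-  best=no-route
  - 152.129.0.0/16 clear@16
  add 28.0.0.0/6 -> H1 at depth 6
  ? 28.0.5.90  path d0:-→d1:-→d2:-→d3:-→d4:-→d5:-→d6:H1  best=H1
  ? 31.101.99.176  path d0:-→d1:-→d2:-→d3:-→d4:-→d5:-→d6:H1→d7:-→d8:-→d9:-→d10:-→d11:-→d12:-→d13:-→d14:H1→d15:-→d16:-→d17:-→d18:-→d19:-→d20:-→d21:-→d22:-→d23:-→d24:-→d25:-→d26:-→d27:-→d28:H4  best=H4
  add 0.0.0.0/3 -> H4 at depth 3
  ? 31.101.99.177  path d0:-→d1:-→d2:-→d3:H4→d4:-→d5:-→d6:H1→d7:-→d8:-→d9:-→d10:-→d11:-→d12:-→d13:-→d14:H1→d15:-→d16:-→d17:-→d18:-→d19:-→d20:-→d21:-→d22:-→d23:-→d24:-→d25:-→d26:-→d27:-→d28:H4  best=H4
  add 0.0.0.0/0 -> H0 at depth 0
  add 152.129.92.240/32 -> H0 at depth 32
  add 31.101.99.176/28 -> H0 at depth 28
  add 152.129.92.0/24 -> H0 at depth 24
  ? 152.129.92.240  path d0:H0→d1:-→d2:-→d3:-→d4:-→d5:-→d6:-→d7:-→d8:-→d9:-→d10:-→d11:-→d12:-→d13:-→d14:-→d15:-→d16:-→d17:-→d18:-→d19:-→d20:-→d21:-→d22:-→d23:-→d24:H0→d25:-→d26:-→d27:-→d28:-→d29:-→d30:-→d31:-→d32:H0  best=H0
  add 152.129.92.240/28 -> H0 at depth 28
  ? 31.101.99.182  path d0:H0→d1:-→d2:-→d3:H4→d4:-→d5:-→d6:H1→d7:-→d8:-→d9:-→d10:-→d11:-→d12:-→d13:-→d14:H1→d15:-→d16:-→d17:-→d18:-→d19:-→d20:-→d21:-→d22:-→d23:-→d24:-→d25:-→d26:-→d27:-→d28:H0  best=H0

== LOOKUPS ==
["no-route","H1","H4","H4","H0","H0"]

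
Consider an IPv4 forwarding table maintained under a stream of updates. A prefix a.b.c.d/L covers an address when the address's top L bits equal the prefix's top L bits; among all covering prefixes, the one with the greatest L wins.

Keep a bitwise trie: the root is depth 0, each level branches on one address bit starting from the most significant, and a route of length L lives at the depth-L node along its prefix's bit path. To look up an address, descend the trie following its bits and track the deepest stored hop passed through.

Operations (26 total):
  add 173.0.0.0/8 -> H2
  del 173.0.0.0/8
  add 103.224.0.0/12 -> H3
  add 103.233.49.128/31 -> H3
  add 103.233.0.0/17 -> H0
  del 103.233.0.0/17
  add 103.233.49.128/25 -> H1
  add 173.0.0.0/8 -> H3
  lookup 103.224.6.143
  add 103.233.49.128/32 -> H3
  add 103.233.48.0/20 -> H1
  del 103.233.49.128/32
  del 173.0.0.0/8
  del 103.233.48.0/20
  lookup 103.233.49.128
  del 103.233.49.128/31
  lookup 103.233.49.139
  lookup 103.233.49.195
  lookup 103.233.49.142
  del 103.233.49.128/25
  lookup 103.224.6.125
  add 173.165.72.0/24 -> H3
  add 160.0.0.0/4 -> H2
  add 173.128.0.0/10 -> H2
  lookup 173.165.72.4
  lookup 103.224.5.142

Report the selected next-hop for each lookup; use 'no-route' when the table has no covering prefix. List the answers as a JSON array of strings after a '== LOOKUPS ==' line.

Apply in order:
  add 173.0.0.0/8 -> H2 at depth 8
  del 173.0.0.0/8 (clear depth 8)
  add 103.224.0.0/12 -> H3 at depth 12
  add 103.233.49.128/31 -> H3 at depth 31
  add 103.233.0.0/17 -> H0 at depth 17
  del 103.233.0.0/17 (clear depth 17)
  add 103.233.49.128/25 -> H1 at depth 25
  add 173.0.0.0/8 -> H3 at depth 8
  lookup 103.224.6.143: bits 011001111110 walk d0:-→d1:-→d2:-→d3:-→d4:-→d5:-→d6:-→d7:-→d8:-→d9:-→d10:-→d11:-→d12:H3 -> H3
  add 103.233.49.128/32 -> H3 at depth 32
  add 103.233.48.0/20 -> H1 at depth 20
  del 103.233.49.128/32 (clear depth 32)
  del 173.0.0.0/8 (clear depth 8)
  del 103.233.48.0/20 (clear depth 20)
  lookup 103.233.49.128: bits 01100111111010010011000110000000 walk d0:-→d1:-→d2:-→d3:-→d4:-→d5:-→d6:-→d7:-→d8:-→d9:-→d10:-→d11:-→d12:H3→d13:-→d14:-→d15:-→d16:-→d17:-→d18:-→d19:-→d20:-→d21:-→d22:-→d23:-→d24:-→d25:H1→d26:-→d27:-→d28:-→d29:-→d30:-→d31:H3→d32:- -> H3
  del 103.233.49.128/31 (clear depth 31)
  lookup 103.233.49.139: bits 0110011111101001001100011000 walk d0:-→d1:-→d2:-→d3:-→d4:-→d5:-→d6:-→d7:-→d8:-→d9:-→d10:-→d11:-→d12:H3→d13:-→d14:-→d15:-→d16:-→d17:-→d18:-→d19:-→d20:-→d21:-→d22:-→d23:-→d24:-→d25:H1→d26:-→d27:-→d28:- -> H1
  lookup 103.233.49.195: bits 0110011111101001001100011 walk d0:-→d1:-→d2:-→d3:-→d4:-→d5:-→d6:-→d7:-→d8:-→d9:-→d10:-→d11:-→d12:H3→d13:-→d14:-→d15:-→d16:-→d17:-→d18:-→d19:-→d20:-→d21:-→d22:-→d23:-→d24:-→d25:H1 -> H1
  lookup 103.233.49.142: bits 0110011111101001001100011000 walk d0:-→d1:-→d2:-→d3:-→d4:-→d5:-→d6:-→d7:-→d8:-→d9:-→d10:-→d11:-→d12:H3→d13:-→d14:-→d15:-→d16:-→d17:-→d18:-→d19:-→d20:-→d21:-→d22:-→d23:-→d24:-→d25:H1→d26:-→d27:-→d28:- -> H1
  del 103.233.49.128/25 (clear depth 25)
  lookup 103.224.6.125: bits 011001111110 walk d0:-→d1:-→d2:-→d3:-→d4:-→d5:-→d6:-→d7:-→d8:-→d9:-→d10:-→d11:-→d12:H3 -> H3
  add 173.165.72.0/24 -> H3 at depth 24
  add 160.0.0.0/4 -> H2 at depth 4
  add 173.128.0.0/10 -> H2 at depth 10
  lookup 173.165.72.4: bits 101011011010010101001000 walk d0:-→d1:-→d2:-→d3:-→d4:H2→d5:-→d6:-→d7:-→d8:-→d9:-→d10:H2→d11:-→d12:-→d13:-→d14:-→d15:-→d16:-→d17:-→d18:-→d19:-→d20:-→d21:-→d22:-→d23:-→d24:H3 -> H3
  lookup 103.224.5.142: bits 011001111110 walk d0:-→d1:-→d2:-→d3:-→d4:-→d5:-→d6:-→d7:-→d8:-→d9:-→d10:-→d11:-→d12:H3 -> H3

== LOOKUPS ==
["H3","H3","H1","H1","H1","H3","H3","H3"]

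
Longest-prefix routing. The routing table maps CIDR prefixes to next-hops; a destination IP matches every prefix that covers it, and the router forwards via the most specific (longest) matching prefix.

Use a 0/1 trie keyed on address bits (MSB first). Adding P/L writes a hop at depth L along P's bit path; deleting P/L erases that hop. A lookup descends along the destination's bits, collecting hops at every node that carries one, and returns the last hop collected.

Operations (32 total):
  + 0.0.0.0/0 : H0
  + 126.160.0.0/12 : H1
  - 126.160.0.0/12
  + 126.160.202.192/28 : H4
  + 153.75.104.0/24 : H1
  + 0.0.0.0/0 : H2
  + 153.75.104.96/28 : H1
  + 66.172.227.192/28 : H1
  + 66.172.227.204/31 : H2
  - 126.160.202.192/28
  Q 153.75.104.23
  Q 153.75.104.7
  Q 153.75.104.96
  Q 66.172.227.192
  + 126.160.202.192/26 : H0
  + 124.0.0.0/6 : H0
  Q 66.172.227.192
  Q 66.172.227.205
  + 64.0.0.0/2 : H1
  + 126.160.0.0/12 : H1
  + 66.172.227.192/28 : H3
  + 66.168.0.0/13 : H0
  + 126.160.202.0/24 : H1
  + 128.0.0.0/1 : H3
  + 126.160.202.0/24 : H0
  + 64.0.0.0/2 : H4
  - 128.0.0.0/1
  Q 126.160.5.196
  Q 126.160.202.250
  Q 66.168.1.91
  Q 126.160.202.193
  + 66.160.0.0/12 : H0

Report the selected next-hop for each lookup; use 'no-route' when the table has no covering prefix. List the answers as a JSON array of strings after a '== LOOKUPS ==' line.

Trace:
  add 0.0.0.0/0 -> H0 at depth 0
  add 126.160.0.0/12 -> H1 at depth 12
  del 126.160.0.0/12 (clear depth 12)
  add 126.160.202.192/28 -> H4 at depth 28
  add 153.75.104.0/24 -> H1 at depth 24
  add 0.0.0.0/0 -> H2 at depth 0
  add 153.75.104.96/28 -> H1 at depth 28
  add 66.172.227.192/28 -> H1 at depth 28
  add 66.172.227.204/31 -> H2 at depth 31
  del 126.160.202.192/28 (clear depth 28)
  Q 153.75.104.23: descend 1001100101001011011010000 ; hops seen [H2,H1] ; pick H1
  Q 153.75.104.7: descend 1001100101001011011010000 ; hops seen [H2,H1] ; pick H1
  Q 153.75.104.96: descend 1001100101001011011010000110 ; hops seen [H2,H1,H1] ; pick H1
  Q 66.172.227.192: descend 0100001010101100111000111100 ; hops seen [H2,H1] ; pick H1
  add 126.160.202.192/26 -> H0 at depth 26
  add 124.0.0.0/6 -> H0 at depth 6
  Q 66.172.227.192: descend 0100001010101100111000111100 ; hops seen [H2,H1] ; pick H1
  Q 66.172.227.205: descend 0100001010101100111000111100110 ; hops seen [H2,H1,H2] ; pick H2
  add 64.0.0.0/2 -> H1 at depth 2
  add 126.160.0.0/12 -> H1 at depth 12
  add 66.172.227.192/28 -> H3 at depth 28
  add 66.168.0.0/13 -> H0 at depth 13
  add 126.160.202.0/24 -> H1 at depth 24
  add 128.0.0.0/1 -> H3 at depth 1
  add 126.160.202.0/24 -> H0 at depth 24
  add 64.0.0.0/2 -> H4 at depth 2
  del 128.0.0.0/1 (clear depth 1)
  Q 126.160.5.196: descend 0111111010100000 ; hops seen [H2,H4,H0,H1] ; pick H1
  Q 126.160.202.250: descend 01111110101000001100101011 ; hops seen [H2,H4,H0,H1,H0,H0] ; pick H0
  Q 66.168.1.91: descend 0100001010101 ; hops seen [H2,H4,H0] ; pick H0
  Q 126.160.202.193: descend 0111111010100000110010101100 ; hops seen [H2,H4,H0,H1,H0,H0] ; pick H0
  add 66.160.0.0/12 -> H0 at depth 12

== LOOKUPS ==
["H1","H1","H1","H1","H1","H2","H1","H0","H0","H0"]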